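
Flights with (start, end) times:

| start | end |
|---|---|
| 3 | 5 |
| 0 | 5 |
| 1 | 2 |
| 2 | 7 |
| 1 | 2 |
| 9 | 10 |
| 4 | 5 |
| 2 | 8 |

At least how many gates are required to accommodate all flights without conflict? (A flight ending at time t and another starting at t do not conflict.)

starts: [0, 1, 1, 2, 2, 3, 4, 9]
ends:   [2, 2, 5, 5, 5, 7, 8, 10]
s0→1 s1→2 s1→3 e2→2 e2→1 s2→2 s2→3 s3→4 s4→5  — peak 5.

5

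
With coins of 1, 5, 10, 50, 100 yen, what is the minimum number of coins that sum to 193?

193 − 1×100→93 − 1×50→43 − 4×10→3 − 3×1→0
Total coins = 1 + 1 + 4 + 3 = 9

9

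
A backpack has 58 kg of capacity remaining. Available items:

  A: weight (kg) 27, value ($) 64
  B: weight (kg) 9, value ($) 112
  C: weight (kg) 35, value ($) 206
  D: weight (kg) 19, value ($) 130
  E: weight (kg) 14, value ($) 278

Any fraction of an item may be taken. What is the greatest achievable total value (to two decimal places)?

614.17

Greedy by value/weight ratio, highest first.
Ratios (sorted): E 19.86, B 12.44, D 6.84, C 5.89, A 2.37
take E (14 @ 278); take B (9 @ 112); take D (19 @ 130); take 16/35 of C → 94.17. Capacity used 58/58.
Total value = 614.17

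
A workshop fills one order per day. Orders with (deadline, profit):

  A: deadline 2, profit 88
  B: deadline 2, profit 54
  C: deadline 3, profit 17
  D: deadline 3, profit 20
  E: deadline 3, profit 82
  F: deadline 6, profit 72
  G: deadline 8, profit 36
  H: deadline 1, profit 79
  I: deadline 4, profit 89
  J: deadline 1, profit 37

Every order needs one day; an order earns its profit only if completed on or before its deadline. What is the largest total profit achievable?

446

Sort by profit descending; place each in the latest free slot ≤ its deadline.
By profit: I(d4,89), A(d2,88), E(d3,82), H(d1,79), F(d6,72), B(d2,54), J(d1,37), G(d8,36), D(d3,20), C(d3,17)
I→slot 4; A→slot 2; E→slot 3; H→slot 1; F→slot 6; B skipped; J skipped; G→slot 8; D skipped; C skipped.
Profit = 79 + 88 + 82 + 89 + 72 + 36 = 446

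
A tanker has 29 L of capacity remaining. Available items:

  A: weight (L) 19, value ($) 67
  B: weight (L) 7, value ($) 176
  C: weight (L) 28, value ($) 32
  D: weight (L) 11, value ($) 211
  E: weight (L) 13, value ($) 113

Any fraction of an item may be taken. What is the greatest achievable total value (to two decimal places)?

482.62

Greedy by value/weight ratio, highest first.
Order: B (176/7=25.14) > D (211/11=19.18) > E (113/13=8.69) > A (67/19=3.53) > C (32/28=1.14)
Fill: take B (7 @ 176) → take D (11 @ 211) → take 11/13 of E → 95.62; 29/29 used.
Total value = 482.62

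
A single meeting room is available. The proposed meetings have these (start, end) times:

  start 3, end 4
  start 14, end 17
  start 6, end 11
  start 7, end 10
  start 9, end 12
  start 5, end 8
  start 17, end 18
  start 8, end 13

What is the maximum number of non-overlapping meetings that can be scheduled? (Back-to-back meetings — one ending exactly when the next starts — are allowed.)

By end time: (3,4), (5,8), (7,10), (6,11), (9,12), (8,13), (14,17), (17,18).
Pick (3,4); next start ≥ 4 → (5,8); next start ≥ 8 → (9,12); next start ≥ 12 → (14,17); next start ≥ 17 → (17,18).
Selected 5 meetings.

5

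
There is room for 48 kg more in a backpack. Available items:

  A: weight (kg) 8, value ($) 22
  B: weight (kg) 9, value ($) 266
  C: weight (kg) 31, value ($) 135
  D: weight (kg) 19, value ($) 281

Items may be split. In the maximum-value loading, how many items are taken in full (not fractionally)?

Greedy by value/weight ratio, highest first.
Ratios (sorted): B 29.56, D 14.79, C 4.35, A 2.75
take B (9 @ 266); take D (19 @ 281); take 20/31 of C → 87.10. Capacity used 48/48.
2 item(s) taken whole; one partial (take 20/31 of C).

2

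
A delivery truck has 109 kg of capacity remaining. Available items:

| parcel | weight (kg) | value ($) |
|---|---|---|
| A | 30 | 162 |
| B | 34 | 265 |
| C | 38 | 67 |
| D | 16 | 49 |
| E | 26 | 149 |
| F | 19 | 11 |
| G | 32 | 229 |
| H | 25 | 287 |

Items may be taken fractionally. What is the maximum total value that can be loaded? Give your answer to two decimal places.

Sort by value per unit weight and fill in that order.
Ratios (sorted): H 11.48, B 7.79, G 7.16, E 5.73, A 5.40, D 3.06, C 1.76, F 0.58
take H (25 @ 287); take B (34 @ 265); take G (32 @ 229); take 18/26 of E → 103.15. Capacity used 109/109.
Total value = 884.15

884.15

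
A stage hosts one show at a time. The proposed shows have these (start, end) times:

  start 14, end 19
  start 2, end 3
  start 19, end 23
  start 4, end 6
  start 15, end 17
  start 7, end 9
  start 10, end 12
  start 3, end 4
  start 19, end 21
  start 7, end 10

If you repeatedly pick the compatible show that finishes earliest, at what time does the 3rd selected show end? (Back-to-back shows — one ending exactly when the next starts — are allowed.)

Greedy by earliest finish: after sorting by end time, pick each interval compatible with the last pick.
Sorted by end: (2,3)  (3,4)  (4,6)  (7,9)  (7,10)  (10,12)  (15,17)  (14,19)  (19,21)  (19,23)
take (2,3); take (3,4); take (4,6); take (7,9); skip (7,10); take (10,12); take (15,17); take (19,21); skip (19,23).
Selected: (2,3) (3,4) (4,6) (7,9) (10,12) (15,17) (19,21)

6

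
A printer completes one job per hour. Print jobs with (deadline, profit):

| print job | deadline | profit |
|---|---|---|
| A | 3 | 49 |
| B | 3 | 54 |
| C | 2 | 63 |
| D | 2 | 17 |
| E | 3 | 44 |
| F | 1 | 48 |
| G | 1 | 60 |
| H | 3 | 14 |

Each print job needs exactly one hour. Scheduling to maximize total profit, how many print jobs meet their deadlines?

Sort by profit descending; place each in the latest free slot ≤ its deadline.
Profit order: C=63 G=60 B=54 A=49 F=48 E=44 D=17 H=14
Assign: C→slot 2, G→slot 1, B→slot 3, A skipped, F skipped, E skipped, D skipped, H skipped.
Slots: [1:G] [2:C] [3:B]
3 of 8 scheduled.

3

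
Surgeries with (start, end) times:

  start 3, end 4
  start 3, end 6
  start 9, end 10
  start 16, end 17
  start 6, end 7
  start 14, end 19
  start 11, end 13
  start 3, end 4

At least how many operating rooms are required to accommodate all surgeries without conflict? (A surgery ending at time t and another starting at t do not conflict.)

3

The answer is the maximum number of intervals overlapping at any instant.
Events (time:±→running): 3:+→1 3:+→2 3:+→3 … peak 3.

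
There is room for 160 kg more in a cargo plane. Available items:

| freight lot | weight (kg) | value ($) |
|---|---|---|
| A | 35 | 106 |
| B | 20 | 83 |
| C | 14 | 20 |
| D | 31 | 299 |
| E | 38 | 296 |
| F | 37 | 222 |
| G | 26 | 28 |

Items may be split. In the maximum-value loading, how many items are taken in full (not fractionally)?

Sort by value per unit weight and fill in that order.
Ratios (sorted): D 9.65, E 7.79, F 6.00, B 4.15, A 3.03, C 1.43, G 1.08
take D (31 @ 299); take E (38 @ 296); take F (37 @ 222); take B (20 @ 83); take 34/35 of A → 102.97. Capacity used 160/160.
4 item(s) taken whole; one partial (take 34/35 of A).

4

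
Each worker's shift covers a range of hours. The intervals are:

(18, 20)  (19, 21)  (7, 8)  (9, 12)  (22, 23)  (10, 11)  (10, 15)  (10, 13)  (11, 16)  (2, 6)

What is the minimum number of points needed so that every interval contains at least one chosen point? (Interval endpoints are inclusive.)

Sorted: [2,6] [7,8] [10,11] [9,12] [10,13] [10,15] [11,16] [18,20] [19,21] [22,23]
{[2,6]} hit by 6; {[7,8]} hit by 8; {[10,11],[9,12],[10,13],[10,15],[11,16]} hit by 11; {[18,20],[19,21]} hit by 20; {[22,23]} hit by 23.
Points: 6, 8, 11, 20, 23 (5 total).

5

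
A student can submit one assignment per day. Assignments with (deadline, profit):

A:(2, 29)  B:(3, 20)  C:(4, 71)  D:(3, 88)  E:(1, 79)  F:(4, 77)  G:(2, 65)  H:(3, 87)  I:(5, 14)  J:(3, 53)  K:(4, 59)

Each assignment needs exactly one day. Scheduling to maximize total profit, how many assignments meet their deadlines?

Profit order: D=88 H=87 E=79 F=77 C=71 G=65 K=59 J=53 A=29 B=20 I=14
Assign: D→slot 3, H→slot 2, E→slot 1, F→slot 4, C skipped, G skipped, K skipped, J skipped, A skipped, B skipped, I→slot 5.
Slots: [1:E] [2:H] [3:D] [4:F] [5:I]
5 of 11 scheduled.

5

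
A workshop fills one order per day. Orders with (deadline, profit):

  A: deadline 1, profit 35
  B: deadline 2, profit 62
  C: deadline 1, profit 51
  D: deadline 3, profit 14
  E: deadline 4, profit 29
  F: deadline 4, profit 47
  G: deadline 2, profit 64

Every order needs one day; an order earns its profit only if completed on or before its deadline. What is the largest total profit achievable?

Sort by profit descending; place each in the latest free slot ≤ its deadline.
By profit: G(d2,64), B(d2,62), C(d1,51), F(d4,47), A(d1,35), E(d4,29), D(d3,14)
G→slot 2; B→slot 1; C skipped; F→slot 4; A skipped; E→slot 3; D skipped.
Profit = 62 + 64 + 29 + 47 = 202

202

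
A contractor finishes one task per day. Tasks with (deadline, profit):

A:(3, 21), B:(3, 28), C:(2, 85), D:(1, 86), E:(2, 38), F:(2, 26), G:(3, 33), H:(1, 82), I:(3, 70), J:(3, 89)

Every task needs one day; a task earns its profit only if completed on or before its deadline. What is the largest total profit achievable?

260

Take jobs in profit order; each goes to the latest open slot no later than its deadline.
Profit order: J=89 D=86 C=85 H=82 I=70 E=38 G=33 B=28 F=26 A=21
Assign: J→slot 3, D→slot 1, C→slot 2, H skipped, I skipped, E skipped, G skipped, B skipped, F skipped, A skipped.
Slots: [1:D] [2:C] [3:J]
Profit = 86 + 85 + 89 = 260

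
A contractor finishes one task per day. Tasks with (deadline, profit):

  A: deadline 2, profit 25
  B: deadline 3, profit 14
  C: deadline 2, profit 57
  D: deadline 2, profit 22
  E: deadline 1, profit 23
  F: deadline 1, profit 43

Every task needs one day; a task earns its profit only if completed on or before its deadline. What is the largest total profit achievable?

114

Sort by profit descending; place each in the latest free slot ≤ its deadline.
Profit order: C=57 F=43 A=25 E=23 D=22 B=14
Assign: C→slot 2, F→slot 1, A skipped, E skipped, D skipped, B→slot 3.
Slots: [1:F] [2:C] [3:B]
Profit = 43 + 57 + 14 = 114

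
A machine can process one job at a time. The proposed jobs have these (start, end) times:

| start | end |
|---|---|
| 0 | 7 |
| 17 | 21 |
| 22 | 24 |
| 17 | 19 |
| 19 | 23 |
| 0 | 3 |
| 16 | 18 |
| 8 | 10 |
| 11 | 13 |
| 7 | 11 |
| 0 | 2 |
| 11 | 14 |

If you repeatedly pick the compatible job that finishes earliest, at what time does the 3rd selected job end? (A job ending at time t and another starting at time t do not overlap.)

13

Sorted by end: (0,2)  (0,3)  (0,7)  (8,10)  (7,11)  (11,13)  (11,14)  (16,18)  (17,19)  (17,21)  (19,23)  (22,24)
take (0,2); take (8,10); skip (7,11); take (11,13); take (16,18); skip (17,21); take (19,23); skip (22,24).
Selected: (0,2) (8,10) (11,13) (16,18) (19,23)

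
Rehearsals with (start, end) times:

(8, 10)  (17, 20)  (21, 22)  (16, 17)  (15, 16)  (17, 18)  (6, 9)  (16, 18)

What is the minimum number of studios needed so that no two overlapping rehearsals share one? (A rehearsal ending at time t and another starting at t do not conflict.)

Count concurrent intervals with a sweep; the peak is the room count.
starts: [6, 8, 15, 16, 16, 17, 17, 21]
ends:   [9, 10, 16, 17, 18, 18, 20, 22]
s6→1 s8→2 e9→1 e10→0 s15→1 e16→0 s16→1 s16→2 e17→1 s17→2 s17→3  — peak 3.

3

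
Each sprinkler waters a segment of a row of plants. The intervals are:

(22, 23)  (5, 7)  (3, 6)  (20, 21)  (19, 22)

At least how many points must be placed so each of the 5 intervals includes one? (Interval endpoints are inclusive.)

Process intervals by earliest right end; each time one isn't hit yet, stab at its right endpoint.
Sorted: [3,6] [5,7] [20,21] [19,22] [22,23]
{[3,6],[5,7]} hit by 6; {[20,21],[19,22]} hit by 21; {[22,23]} hit by 23.
Points: 6, 21, 23 (3 total).

3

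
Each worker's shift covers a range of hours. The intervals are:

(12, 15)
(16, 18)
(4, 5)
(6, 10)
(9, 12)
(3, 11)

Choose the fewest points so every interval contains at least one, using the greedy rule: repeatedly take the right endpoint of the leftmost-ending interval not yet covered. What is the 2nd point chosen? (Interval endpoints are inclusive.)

10

Sort by right endpoint; whenever an interval is uncovered, place a point at its right end.
Sorted: [4,5] [6,10] [3,11] [9,12] [12,15] [16,18]
{[4,5]} hit by 5; {[6,10],[3,11],[9,12]} hit by 10; {[12,15]} hit by 15; {[16,18]} hit by 18.
Points: 5, 10, 15, 18 (4 total).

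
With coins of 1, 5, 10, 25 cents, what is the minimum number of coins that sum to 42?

5

Greedy: take as many of the largest coin as possible, then repeat with the remainder.
42 = 1×25 + 1×10 + 1×5 + 2×1
Total coins = 1 + 1 + 1 + 2 = 5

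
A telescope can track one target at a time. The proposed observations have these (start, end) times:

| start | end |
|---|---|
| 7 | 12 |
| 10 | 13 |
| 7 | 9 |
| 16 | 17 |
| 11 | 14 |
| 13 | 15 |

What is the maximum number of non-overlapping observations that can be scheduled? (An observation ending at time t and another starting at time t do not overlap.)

4

By end time: (7,9), (7,12), (10,13), (11,14), (13,15), (16,17).
Pick (7,9); next start ≥ 9 → (10,13); next start ≥ 13 → (13,15); next start ≥ 15 → (16,17).
Selected 4 observations.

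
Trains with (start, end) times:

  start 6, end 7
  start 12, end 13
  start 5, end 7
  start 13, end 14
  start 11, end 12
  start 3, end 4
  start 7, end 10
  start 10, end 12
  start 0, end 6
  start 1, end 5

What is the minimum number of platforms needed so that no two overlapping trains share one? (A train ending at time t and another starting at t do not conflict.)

3

Events (time:±→running): 0:+→1 1:+→2 3:+→3 … peak 3.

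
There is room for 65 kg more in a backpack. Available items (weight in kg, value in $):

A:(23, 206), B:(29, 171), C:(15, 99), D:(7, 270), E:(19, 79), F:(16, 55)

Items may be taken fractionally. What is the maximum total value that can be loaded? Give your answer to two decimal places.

Order: D (270/7=38.57) > A (206/23=8.96) > C (99/15=6.60) > B (171/29=5.90) > E (79/19=4.16) > F (55/16=3.44)
Fill: take D (7 @ 270) → take A (23 @ 206) → take C (15 @ 99) → take 20/29 of B → 117.93; 65/65 used.
Total value = 692.93

692.93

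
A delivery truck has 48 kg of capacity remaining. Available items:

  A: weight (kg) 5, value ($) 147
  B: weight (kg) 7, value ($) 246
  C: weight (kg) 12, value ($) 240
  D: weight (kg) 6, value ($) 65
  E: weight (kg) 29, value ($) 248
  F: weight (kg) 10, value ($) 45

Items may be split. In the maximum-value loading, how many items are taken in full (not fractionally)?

Sort by value per unit weight and fill in that order.
Order: B (246/7=35.14) > A (147/5=29.40) > C (240/12=20.00) > D (65/6=10.83) > E (248/29=8.55) > F (45/10=4.50)
Fill: take B (7 @ 246) → take A (5 @ 147) → take C (12 @ 240) → take D (6 @ 65) → take 18/29 of E → 153.93; 48/48 used.
4 item(s) taken whole; one partial (take 18/29 of E).

4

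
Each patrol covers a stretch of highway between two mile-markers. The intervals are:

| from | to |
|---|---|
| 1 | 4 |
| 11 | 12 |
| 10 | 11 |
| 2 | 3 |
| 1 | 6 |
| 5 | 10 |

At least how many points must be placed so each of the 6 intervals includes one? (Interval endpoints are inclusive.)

Sort by right endpoint; whenever an interval is uncovered, place a point at its right end.
Sorted: [2,3] [1,4] [1,6] [5,10] [10,11] [11,12]
{[2,3],[1,4],[1,6]} hit by 3; {[5,10],[10,11]} hit by 10; {[11,12]} hit by 12.
Points: 3, 10, 12 (3 total).

3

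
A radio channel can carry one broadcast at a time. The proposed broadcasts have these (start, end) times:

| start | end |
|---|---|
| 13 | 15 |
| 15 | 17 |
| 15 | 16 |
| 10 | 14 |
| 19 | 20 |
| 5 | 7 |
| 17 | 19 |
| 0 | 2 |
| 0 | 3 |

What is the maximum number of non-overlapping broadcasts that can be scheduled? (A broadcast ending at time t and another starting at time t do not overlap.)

By end time: (0,2), (0,3), (5,7), (10,14), (13,15), (15,16), (15,17), (17,19), (19,20).
Pick (0,2); next start ≥ 2 → (5,7); next start ≥ 7 → (10,14); next start ≥ 14 → (15,16); next start ≥ 16 → (17,19); next start ≥ 19 → (19,20).
Selected 6 broadcasts.

6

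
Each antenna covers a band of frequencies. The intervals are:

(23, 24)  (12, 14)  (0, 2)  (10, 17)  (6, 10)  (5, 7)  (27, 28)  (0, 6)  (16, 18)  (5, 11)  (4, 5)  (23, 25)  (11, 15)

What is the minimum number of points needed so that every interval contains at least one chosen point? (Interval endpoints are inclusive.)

Sort by right endpoint; whenever an interval is uncovered, place a point at its right end.
By right end: [0,2]  [4,5]  [0,6]  [5,7]  [6,10]  [5,11]  [12,14]  [11,15]  [10,17]  [16,18]  [23,24]  [23,25]  [27,28]
[0,2] uncovered → point at 2; [4,5] uncovered → point at 5; [6,10] uncovered → point at 10; [12,14] uncovered → point at 14; [16,18] uncovered → point at 18; [23,24] uncovered → point at 24; [27,28] uncovered → point at 28.
Points: 2, 5, 10, 14, 18, 24, 28 (7 total).

7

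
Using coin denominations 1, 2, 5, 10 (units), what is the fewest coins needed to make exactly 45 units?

Use the largest denomination that fits, subtract, and repeat.
45 = 4×10 + 1×5
Total coins = 4 + 1 = 5

5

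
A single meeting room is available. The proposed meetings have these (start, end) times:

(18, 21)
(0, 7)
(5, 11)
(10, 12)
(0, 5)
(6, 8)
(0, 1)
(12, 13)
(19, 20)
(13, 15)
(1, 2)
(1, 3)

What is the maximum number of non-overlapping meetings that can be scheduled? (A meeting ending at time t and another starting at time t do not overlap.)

Order by finish time; keep every interval that doesn't clash with the previous kept one.
By end time: (0,1), (1,2), (1,3), (0,5), (0,7), (6,8), (5,11), (10,12), (12,13), (13,15), (19,20), (18,21).
Pick (0,1); next start ≥ 1 → (1,2); next start ≥ 2 → (6,8); next start ≥ 8 → (10,12); next start ≥ 12 → (12,13); next start ≥ 13 → (13,15); next start ≥ 15 → (19,20).
Selected 7 meetings.

7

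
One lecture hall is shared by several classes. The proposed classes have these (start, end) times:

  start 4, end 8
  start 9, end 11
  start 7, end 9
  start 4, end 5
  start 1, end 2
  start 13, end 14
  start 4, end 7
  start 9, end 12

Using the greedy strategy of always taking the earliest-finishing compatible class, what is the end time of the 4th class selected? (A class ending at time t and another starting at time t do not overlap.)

Order by finish time; keep every interval that doesn't clash with the previous kept one.
By end time: (1,2), (4,5), (4,7), (4,8), (7,9), (9,11), (9,12), (13,14).
Pick (1,2); next start ≥ 2 → (4,5); next start ≥ 5 → (7,9); next start ≥ 9 → (9,11); next start ≥ 11 → (13,14).
Selected: (1,2) (4,5) (7,9) (9,11) (13,14)

11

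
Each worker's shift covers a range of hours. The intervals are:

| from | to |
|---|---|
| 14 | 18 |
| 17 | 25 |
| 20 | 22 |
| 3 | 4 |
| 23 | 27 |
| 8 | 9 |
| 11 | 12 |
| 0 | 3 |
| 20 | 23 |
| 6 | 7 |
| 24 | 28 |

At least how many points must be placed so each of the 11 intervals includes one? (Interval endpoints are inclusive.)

7

Sorted: [0,3] [3,4] [6,7] [8,9] [11,12] [14,18] [20,22] [20,23] [17,25] [23,27] [24,28]
{[0,3],[3,4]} hit by 3; {[6,7]} hit by 7; {[8,9]} hit by 9; {[11,12]} hit by 12; {[14,18]} hit by 18; {[20,22],[20,23],[17,25]} hit by 22; {[23,27],[24,28]} hit by 27.
Points: 3, 7, 9, 12, 18, 22, 27 (7 total).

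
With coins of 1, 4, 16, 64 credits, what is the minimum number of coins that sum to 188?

8

188 = 2×64 + 3×16 + 3×4
Total coins = 2 + 3 + 3 = 8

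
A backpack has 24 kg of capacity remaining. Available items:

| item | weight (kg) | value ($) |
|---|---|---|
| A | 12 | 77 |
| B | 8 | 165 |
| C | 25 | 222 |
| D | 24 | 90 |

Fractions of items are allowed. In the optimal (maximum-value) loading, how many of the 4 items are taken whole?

1

Sort by value per unit weight and fill in that order.
Order: B (165/8=20.62) > C (222/25=8.88) > A (77/12=6.42) > D (90/24=3.75)
Fill: take B (8 @ 165) → take 16/25 of C → 142.08; 24/24 used.
1 item(s) taken whole; one partial (take 16/25 of C).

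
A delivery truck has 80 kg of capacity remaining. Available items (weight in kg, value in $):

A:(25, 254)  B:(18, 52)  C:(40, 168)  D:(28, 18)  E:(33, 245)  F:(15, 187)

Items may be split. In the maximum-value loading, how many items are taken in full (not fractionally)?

Ratios (sorted): F 12.47, A 10.16, E 7.42, C 4.20, B 2.89, D 0.64
take F (15 @ 187); take A (25 @ 254); take E (33 @ 245); take 7/40 of C → 29.40. Capacity used 80/80.
3 item(s) taken whole; one partial (take 7/40 of C).

3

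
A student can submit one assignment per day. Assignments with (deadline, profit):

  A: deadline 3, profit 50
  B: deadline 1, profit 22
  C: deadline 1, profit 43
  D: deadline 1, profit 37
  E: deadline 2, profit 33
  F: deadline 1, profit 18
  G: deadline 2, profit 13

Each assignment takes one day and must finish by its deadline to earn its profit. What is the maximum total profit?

Take jobs in profit order; each goes to the latest open slot no later than its deadline.
Profit order: A=50 C=43 D=37 E=33 B=22 F=18 G=13
Assign: A→slot 3, C→slot 1, D skipped, E→slot 2, B skipped, F skipped, G skipped.
Slots: [1:C] [2:E] [3:A]
Profit = 43 + 33 + 50 = 126

126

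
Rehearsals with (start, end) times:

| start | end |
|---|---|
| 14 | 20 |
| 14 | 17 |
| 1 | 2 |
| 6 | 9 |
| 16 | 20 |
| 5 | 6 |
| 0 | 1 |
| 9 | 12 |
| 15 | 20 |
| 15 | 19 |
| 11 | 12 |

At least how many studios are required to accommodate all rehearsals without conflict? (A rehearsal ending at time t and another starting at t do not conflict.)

5

The answer is the maximum number of intervals overlapping at any instant.
Events (time:±→running): 0:+→1 1:-→0 1:+→1 2:-→0 5:+→1 6:-→0 6:+→1 9:-→0 9:+→1 11:+→2 12:-→1 12:-→0 14:+→1 14:+→2 15:+→3 15:+→4 16:+→5 … peak 5.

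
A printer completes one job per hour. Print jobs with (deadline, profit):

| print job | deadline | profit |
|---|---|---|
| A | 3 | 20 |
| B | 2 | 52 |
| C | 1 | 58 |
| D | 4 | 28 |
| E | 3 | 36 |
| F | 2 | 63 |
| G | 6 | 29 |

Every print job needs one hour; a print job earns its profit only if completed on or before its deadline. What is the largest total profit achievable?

Take jobs in profit order; each goes to the latest open slot no later than its deadline.
Profit order: F=63 C=58 B=52 E=36 G=29 D=28 A=20
Assign: F→slot 2, C→slot 1, B skipped, E→slot 3, G→slot 6, D→slot 4, A skipped.
Slots: [1:C] [2:F] [3:E] [4:D] [6:G]
Profit = 58 + 63 + 36 + 28 + 29 = 214

214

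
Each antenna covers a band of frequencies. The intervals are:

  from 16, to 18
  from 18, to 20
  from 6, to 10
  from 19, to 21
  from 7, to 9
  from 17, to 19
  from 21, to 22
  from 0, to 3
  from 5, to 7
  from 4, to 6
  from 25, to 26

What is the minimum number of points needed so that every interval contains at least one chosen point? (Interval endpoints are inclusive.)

Process intervals by earliest right end; each time one isn't hit yet, stab at its right endpoint.
By right end: [0,3]  [4,6]  [5,7]  [7,9]  [6,10]  [16,18]  [17,19]  [18,20]  [19,21]  [21,22]  [25,26]
[0,3] uncovered → point at 3; [4,6] uncovered → point at 6; [7,9] uncovered → point at 9; [16,18] uncovered → point at 18; [19,21] uncovered → point at 21; [25,26] uncovered → point at 26.
Points: 3, 6, 9, 18, 21, 26 (6 total).

6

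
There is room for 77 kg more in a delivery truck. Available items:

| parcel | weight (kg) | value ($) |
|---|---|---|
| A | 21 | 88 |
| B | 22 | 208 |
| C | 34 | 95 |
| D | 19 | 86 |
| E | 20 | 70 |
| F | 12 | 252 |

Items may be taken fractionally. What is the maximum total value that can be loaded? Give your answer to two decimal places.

644.50

Ratios (sorted): F 21.00, B 9.45, D 4.53, A 4.19, E 3.50, C 2.79
take F (12 @ 252); take B (22 @ 208); take D (19 @ 86); take A (21 @ 88); take 3/20 of E → 10.50. Capacity used 77/77.
Total value = 644.50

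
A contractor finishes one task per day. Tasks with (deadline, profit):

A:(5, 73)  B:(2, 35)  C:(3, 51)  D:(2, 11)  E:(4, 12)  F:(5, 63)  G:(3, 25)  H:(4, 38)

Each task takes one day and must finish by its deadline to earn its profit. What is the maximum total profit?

260

Take jobs in profit order; each goes to the latest open slot no later than its deadline.
By profit: A(d5,73), F(d5,63), C(d3,51), H(d4,38), B(d2,35), G(d3,25), E(d4,12), D(d2,11)
A→slot 5; F→slot 4; C→slot 3; H→slot 2; B→slot 1; G skipped; E skipped; D skipped.
Profit = 35 + 38 + 51 + 63 + 73 = 260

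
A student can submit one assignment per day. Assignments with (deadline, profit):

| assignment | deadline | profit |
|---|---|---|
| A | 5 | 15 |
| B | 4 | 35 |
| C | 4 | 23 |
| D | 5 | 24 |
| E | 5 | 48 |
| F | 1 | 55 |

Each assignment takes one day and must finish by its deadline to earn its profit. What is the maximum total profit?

185

Sort by profit descending; place each in the latest free slot ≤ its deadline.
By profit: F(d1,55), E(d5,48), B(d4,35), D(d5,24), C(d4,23), A(d5,15)
F→slot 1; E→slot 5; B→slot 4; D→slot 3; C→slot 2; A skipped.
Profit = 55 + 23 + 24 + 35 + 48 = 185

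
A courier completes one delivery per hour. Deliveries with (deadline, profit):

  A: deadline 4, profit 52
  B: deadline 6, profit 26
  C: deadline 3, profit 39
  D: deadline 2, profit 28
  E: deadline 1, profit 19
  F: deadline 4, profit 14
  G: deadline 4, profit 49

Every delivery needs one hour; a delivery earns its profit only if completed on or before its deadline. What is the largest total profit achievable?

Take jobs in profit order; each goes to the latest open slot no later than its deadline.
Profit order: A=52 G=49 C=39 D=28 B=26 E=19 F=14
Assign: A→slot 4, G→slot 3, C→slot 2, D→slot 1, B→slot 6, E skipped, F skipped.
Slots: [1:D] [2:C] [3:G] [4:A] [6:B]
Profit = 28 + 39 + 49 + 52 + 26 = 194

194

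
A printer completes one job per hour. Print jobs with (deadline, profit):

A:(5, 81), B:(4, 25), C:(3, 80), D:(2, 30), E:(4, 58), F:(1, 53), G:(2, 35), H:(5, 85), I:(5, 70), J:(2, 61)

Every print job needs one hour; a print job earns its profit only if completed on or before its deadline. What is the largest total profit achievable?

377

Sort by profit descending; place each in the latest free slot ≤ its deadline.
By profit: H(d5,85), A(d5,81), C(d3,80), I(d5,70), J(d2,61), E(d4,58), F(d1,53), G(d2,35), D(d2,30), B(d4,25)
H→slot 5; A→slot 4; C→slot 3; I→slot 2; J→slot 1; E skipped; F skipped; G skipped; D skipped; B skipped.
Profit = 61 + 70 + 80 + 81 + 85 = 377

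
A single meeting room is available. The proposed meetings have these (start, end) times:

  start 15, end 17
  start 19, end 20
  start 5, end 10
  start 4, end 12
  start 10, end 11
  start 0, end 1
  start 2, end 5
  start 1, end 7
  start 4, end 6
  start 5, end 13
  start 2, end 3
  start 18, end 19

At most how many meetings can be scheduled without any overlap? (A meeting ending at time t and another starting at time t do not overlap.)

Order by finish time; keep every interval that doesn't clash with the previous kept one.
Sorted by end: (0,1)  (2,3)  (2,5)  (4,6)  (1,7)  (5,10)  (10,11)  (4,12)  (5,13)  (15,17)  (18,19)  (19,20)
take (0,1); take (2,3); take (4,6); skip (5,10); take (10,11); skip (4,12); take (15,17); take (18,19); take (19,20).
Selected 7 meetings.

7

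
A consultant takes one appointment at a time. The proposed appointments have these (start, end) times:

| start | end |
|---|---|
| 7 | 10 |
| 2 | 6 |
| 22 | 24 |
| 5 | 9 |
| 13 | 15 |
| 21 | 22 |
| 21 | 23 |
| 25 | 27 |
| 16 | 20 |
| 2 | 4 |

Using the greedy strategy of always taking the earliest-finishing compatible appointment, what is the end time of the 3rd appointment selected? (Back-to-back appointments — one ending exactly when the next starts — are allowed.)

15

Sort by end time and greedily take each interval whose start is ≥ the last chosen end.
By end time: (2,4), (2,6), (5,9), (7,10), (13,15), (16,20), (21,22), (21,23), (22,24), (25,27).
Pick (2,4); next start ≥ 4 → (5,9); next start ≥ 9 → (13,15); next start ≥ 15 → (16,20); next start ≥ 20 → (21,22); next start ≥ 22 → (22,24); next start ≥ 24 → (25,27).
Selected: (2,4) (5,9) (13,15) (16,20) (21,22) (22,24) (25,27)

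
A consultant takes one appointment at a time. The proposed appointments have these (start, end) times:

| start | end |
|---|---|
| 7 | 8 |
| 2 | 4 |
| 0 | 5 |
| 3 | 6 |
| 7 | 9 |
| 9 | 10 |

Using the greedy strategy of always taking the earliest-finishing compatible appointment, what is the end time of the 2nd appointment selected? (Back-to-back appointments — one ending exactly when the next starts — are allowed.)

8

Sorted by end: (2,4)  (0,5)  (3,6)  (7,8)  (7,9)  (9,10)
take (2,4); skip (0,5); take (7,8); take (9,10).
Selected: (2,4) (7,8) (9,10)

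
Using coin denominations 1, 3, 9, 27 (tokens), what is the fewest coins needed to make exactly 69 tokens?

69 = 2×27 + 1×9 + 2×3
Total coins = 2 + 1 + 2 = 5

5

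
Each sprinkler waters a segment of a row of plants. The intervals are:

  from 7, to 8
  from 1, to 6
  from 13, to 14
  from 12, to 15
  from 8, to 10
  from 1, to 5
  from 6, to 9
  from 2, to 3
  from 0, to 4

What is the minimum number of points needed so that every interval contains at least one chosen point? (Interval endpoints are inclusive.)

3

Sort by right endpoint; whenever an interval is uncovered, place a point at its right end.
By right end: [2,3]  [0,4]  [1,5]  [1,6]  [7,8]  [6,9]  [8,10]  [13,14]  [12,15]
[2,3] uncovered → point at 3; [7,8] uncovered → point at 8; [13,14] uncovered → point at 14.
Points: 3, 8, 14 (3 total).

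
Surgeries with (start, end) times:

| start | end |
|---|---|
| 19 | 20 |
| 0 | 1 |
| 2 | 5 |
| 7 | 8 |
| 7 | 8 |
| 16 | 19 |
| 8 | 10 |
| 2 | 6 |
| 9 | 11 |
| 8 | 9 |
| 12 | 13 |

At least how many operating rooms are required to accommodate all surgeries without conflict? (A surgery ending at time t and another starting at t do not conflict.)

2

Count concurrent intervals with a sweep; the peak is the room count.
starts: [0, 2, 2, 7, 7, 8, 8, 9, 12, 16, 19]
ends:   [1, 5, 6, 8, 8, 9, 10, 11, 13, 19, 20]
s0→1 e1→0 s2→1 s2→2  — peak 2.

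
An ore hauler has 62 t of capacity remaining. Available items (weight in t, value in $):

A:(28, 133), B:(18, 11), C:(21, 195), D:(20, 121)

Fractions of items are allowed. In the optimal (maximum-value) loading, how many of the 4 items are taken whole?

Order: C (195/21=9.29) > D (121/20=6.05) > A (133/28=4.75) > B (11/18=0.61)
Fill: take C (21 @ 195) → take D (20 @ 121) → take 21/28 of A → 99.75; 62/62 used.
2 item(s) taken whole; one partial (take 21/28 of A).

2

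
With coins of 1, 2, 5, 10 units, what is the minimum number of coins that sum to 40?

Use the largest denomination that fits, subtract, and repeat.
40 = 4×10
Total coins = 4 = 4

4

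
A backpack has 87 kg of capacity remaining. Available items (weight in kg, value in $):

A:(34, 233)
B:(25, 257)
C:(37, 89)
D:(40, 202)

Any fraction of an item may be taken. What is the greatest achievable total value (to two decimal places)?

631.40

Order: B (257/25=10.28) > A (233/34=6.85) > D (202/40=5.05) > C (89/37=2.41)
Fill: take B (25 @ 257) → take A (34 @ 233) → take 28/40 of D → 141.40; 87/87 used.
Total value = 631.40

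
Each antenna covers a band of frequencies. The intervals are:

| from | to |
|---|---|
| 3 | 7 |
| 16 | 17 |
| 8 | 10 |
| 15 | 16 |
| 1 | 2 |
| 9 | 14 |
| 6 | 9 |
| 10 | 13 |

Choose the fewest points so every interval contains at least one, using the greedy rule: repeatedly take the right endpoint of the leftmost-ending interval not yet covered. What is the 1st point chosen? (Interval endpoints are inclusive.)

Process intervals by earliest right end; each time one isn't hit yet, stab at its right endpoint.
By right end: [1,2]  [3,7]  [6,9]  [8,10]  [10,13]  [9,14]  [15,16]  [16,17]
[1,2] uncovered → point at 2; [3,7] uncovered → point at 7; [8,10] uncovered → point at 10; [15,16] uncovered → point at 16.
Points: 2, 7, 10, 16 (4 total).

2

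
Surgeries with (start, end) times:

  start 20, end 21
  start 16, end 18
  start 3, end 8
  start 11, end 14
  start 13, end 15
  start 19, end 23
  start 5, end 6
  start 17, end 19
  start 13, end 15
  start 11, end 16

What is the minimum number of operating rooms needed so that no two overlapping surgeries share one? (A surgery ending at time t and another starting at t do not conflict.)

4

The answer is the maximum number of intervals overlapping at any instant.
starts: [3, 5, 11, 11, 13, 13, 16, 17, 19, 20]
ends:   [6, 8, 14, 15, 15, 16, 18, 19, 21, 23]
s3→1 s5→2 e6→1 e8→0 s11→1 s11→2 s13→3 s13→4  — peak 4.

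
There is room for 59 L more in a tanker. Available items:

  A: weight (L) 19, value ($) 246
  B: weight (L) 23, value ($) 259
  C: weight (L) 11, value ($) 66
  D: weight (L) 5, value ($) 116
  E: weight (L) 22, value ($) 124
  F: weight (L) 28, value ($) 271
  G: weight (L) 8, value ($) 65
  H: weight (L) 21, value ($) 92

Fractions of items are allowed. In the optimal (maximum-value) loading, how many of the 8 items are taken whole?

3

Ratios (sorted): D 23.20, A 12.95, B 11.26, F 9.68, G 8.12, C 6.00, E 5.64, H 4.38
take D (5 @ 116); take A (19 @ 246); take B (23 @ 259); take 12/28 of F → 116.14. Capacity used 59/59.
3 item(s) taken whole; one partial (take 12/28 of F).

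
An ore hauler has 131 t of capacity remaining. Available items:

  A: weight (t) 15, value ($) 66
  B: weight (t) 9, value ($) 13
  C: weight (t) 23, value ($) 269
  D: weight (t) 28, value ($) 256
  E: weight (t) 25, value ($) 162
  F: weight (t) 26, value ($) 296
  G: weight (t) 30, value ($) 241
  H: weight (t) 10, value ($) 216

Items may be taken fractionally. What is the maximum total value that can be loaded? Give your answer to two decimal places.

Sort by value per unit weight and fill in that order.
Order: H (216/10=21.60) > C (269/23=11.70) > F (296/26=11.38) > D (256/28=9.14) > G (241/30=8.03) > E (162/25=6.48) > A (66/15=4.40) > B (13/9=1.44)
Fill: take H (10 @ 216) → take C (23 @ 269) → take F (26 @ 296) → take D (28 @ 256) → take G (30 @ 241) → take 14/25 of E → 90.72; 131/131 used.
Total value = 1368.72

1368.72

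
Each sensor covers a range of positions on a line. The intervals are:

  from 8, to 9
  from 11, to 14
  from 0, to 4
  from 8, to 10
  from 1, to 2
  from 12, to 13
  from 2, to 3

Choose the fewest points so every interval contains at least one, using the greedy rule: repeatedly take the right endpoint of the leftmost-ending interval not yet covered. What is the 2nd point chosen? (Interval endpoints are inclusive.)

By right end: [1,2]  [2,3]  [0,4]  [8,9]  [8,10]  [12,13]  [11,14]
[1,2] uncovered → point at 2; [8,9] uncovered → point at 9; [12,13] uncovered → point at 13.
Points: 2, 9, 13 (3 total).

9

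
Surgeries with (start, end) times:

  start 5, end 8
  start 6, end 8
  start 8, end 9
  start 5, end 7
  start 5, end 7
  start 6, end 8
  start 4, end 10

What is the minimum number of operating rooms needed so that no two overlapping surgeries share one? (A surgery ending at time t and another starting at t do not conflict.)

Events (time:±→running): 4:+→1 5:+→2 5:+→3 5:+→4 6:+→5 6:+→6 … peak 6.

6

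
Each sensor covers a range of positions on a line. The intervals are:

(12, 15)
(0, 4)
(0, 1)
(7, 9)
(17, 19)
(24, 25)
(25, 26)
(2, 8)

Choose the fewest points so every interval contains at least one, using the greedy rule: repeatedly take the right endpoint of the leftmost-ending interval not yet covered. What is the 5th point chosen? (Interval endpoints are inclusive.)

Sort by right endpoint; whenever an interval is uncovered, place a point at its right end.
By right end: [0,1]  [0,4]  [2,8]  [7,9]  [12,15]  [17,19]  [24,25]  [25,26]
[0,1] uncovered → point at 1; [2,8] uncovered → point at 8; [12,15] uncovered → point at 15; [17,19] uncovered → point at 19; [24,25] uncovered → point at 25.
Points: 1, 8, 15, 19, 25 (5 total).

25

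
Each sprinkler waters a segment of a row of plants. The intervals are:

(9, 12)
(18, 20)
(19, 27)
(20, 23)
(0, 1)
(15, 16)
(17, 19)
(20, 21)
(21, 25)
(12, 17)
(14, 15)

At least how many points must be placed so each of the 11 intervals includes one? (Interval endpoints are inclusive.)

5

Sorted: [0,1] [9,12] [14,15] [15,16] [12,17] [17,19] [18,20] [20,21] [20,23] [21,25] [19,27]
{[0,1]} hit by 1; {[9,12]} hit by 12; {[14,15],[15,16],[12,17]} hit by 15; {[17,19],[18,20]} hit by 19; {[20,21],[20,23],[21,25],[19,27]} hit by 21.
Points: 1, 12, 15, 19, 21 (5 total).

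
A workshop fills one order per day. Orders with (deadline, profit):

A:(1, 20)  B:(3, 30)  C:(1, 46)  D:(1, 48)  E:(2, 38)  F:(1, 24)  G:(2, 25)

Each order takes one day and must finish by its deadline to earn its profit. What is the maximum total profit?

Sort by profit descending; place each in the latest free slot ≤ its deadline.
Profit order: D=48 C=46 E=38 B=30 G=25 F=24 A=20
Assign: D→slot 1, C skipped, E→slot 2, B→slot 3, G skipped, F skipped, A skipped.
Slots: [1:D] [2:E] [3:B]
Profit = 48 + 38 + 30 = 116

116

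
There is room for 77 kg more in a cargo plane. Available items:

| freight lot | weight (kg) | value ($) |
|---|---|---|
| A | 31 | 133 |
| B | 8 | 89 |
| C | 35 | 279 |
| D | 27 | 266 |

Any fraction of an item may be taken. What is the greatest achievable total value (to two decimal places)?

664.03

Sort by value per unit weight and fill in that order.
Order: B (89/8=11.12) > D (266/27=9.85) > C (279/35=7.97) > A (133/31=4.29)
Fill: take B (8 @ 89) → take D (27 @ 266) → take C (35 @ 279) → take 7/31 of A → 30.03; 77/77 used.
Total value = 664.03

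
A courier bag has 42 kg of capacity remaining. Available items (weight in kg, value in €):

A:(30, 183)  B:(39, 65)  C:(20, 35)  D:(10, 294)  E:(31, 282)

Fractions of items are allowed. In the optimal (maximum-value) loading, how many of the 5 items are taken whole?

2

Order: D (294/10=29.40) > E (282/31=9.10) > A (183/30=6.10) > C (35/20=1.75) > B (65/39=1.67)
Fill: take D (10 @ 294) → take E (31 @ 282) → take 1/30 of A → 6.10; 42/42 used.
2 item(s) taken whole; one partial (take 1/30 of A).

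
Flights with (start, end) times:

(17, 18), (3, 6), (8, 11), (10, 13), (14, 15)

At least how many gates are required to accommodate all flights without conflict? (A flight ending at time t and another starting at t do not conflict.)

The answer is the maximum number of intervals overlapping at any instant.
starts: [3, 8, 10, 14, 17]
ends:   [6, 11, 13, 15, 18]
s3→1 e6→0 s8→1 s10→2  — peak 2.

2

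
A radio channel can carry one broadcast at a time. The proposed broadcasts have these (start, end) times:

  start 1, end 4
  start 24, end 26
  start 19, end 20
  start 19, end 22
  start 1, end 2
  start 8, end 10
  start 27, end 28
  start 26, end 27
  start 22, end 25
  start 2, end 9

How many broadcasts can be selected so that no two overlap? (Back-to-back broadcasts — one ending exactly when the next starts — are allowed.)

6

Greedy by earliest finish: after sorting by end time, pick each interval compatible with the last pick.
Sorted by end: (1,2)  (1,4)  (2,9)  (8,10)  (19,20)  (19,22)  (22,25)  (24,26)  (26,27)  (27,28)
take (1,2); skip (1,4); take (2,9); take (19,20); take (22,25); skip (24,26); take (26,27); take (27,28).
Selected 6 broadcasts.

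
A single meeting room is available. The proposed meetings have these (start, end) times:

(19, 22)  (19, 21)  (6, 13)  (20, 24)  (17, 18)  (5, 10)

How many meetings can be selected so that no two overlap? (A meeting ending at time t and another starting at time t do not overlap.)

By end time: (5,10), (6,13), (17,18), (19,21), (19,22), (20,24).
Pick (5,10); next start ≥ 10 → (17,18); next start ≥ 18 → (19,21).
Selected 3 meetings.

3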